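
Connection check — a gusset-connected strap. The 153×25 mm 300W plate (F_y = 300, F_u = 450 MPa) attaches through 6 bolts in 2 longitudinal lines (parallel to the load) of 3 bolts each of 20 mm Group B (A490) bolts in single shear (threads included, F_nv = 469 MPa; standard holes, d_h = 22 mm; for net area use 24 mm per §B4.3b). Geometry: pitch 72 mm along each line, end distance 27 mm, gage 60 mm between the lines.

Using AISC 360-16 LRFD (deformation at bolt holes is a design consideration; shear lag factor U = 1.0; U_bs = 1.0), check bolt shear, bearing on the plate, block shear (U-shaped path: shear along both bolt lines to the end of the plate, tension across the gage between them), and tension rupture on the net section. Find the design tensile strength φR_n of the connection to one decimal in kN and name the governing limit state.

Bolt shear: A_b = π(20)²/4 = 314.16 mm². φR_n = 0.75 × 469 × 314.16 × 6 × 1 = 663.0 kN.
Bearing (25 mm plate, F_u = 450 MPa): end bolts L_c = 27 − 22/2 = 16, R_n = min(1.2×16×25×450, 2.4×20×25×450) = 216 kN/bolt; interior L_c = 72 − 22 = 50, R_n = 540 kN/bolt. φR_n = 0.75 × (2×216 + 4×540) = 1944.0 kN.
Block shear: shear path 2×[27+2×72] = 2×171 mm, A_gv = 8550, A_nv = 2×(171 − 2.5×24)×25 = 5550 mm²; tension across gage: (60 − 1×24)×25 = 900 mm². R_n = min(0.6×450×5550, 0.6×300×8550) + 1.0×450×900 = min(1498.5, 1539) + 405 = 1903.5 kN. φR_n = 0.75 × 1903.5 = 1427.6 kN.
Tension rupture (net): A_n = (153 − 2×24)×25 = 2625 mm² (U = 1.0, A_e = A_n). φR_n = 0.75 × 450 × 2625 = 885.9 kN.
Governing: min(663.0, 1944.0, 1427.6, 885.9) = 663.0 kN → bolt shear.

663.0 kN (bolt shear governs)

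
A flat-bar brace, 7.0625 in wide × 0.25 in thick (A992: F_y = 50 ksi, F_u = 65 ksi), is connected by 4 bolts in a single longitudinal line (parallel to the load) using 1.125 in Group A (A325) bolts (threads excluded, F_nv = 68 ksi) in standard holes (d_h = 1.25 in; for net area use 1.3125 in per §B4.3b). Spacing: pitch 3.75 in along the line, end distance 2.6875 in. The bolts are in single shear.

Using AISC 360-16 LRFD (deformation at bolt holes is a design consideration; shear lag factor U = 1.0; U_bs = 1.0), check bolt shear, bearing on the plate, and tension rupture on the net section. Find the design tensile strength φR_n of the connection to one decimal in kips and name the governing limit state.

Bolt shear: A_b = π(1.125)²/4 = 0.99402 in². φR_n = 0.75 × 68 × 0.99402 × 4 × 1 = 202.8 kips.
Bearing (0.25 in plate, F_u = 65 ksi): end bolts L_c = 2.6875 − 1.25/2 = 2.0625, R_n = min(1.2×2.0625×0.25×65, 2.4×1.125×0.25×65) = 40.219 kips/bolt; interior L_c = 3.75 − 1.25 = 2.5, R_n = 43.875 kips/bolt. φR_n = 0.75 × (1×40.219 + 3×43.875) = 128.9 kips.
Tension rupture (net): A_n = (7.0625 − 1×1.3125)×0.25 = 1.4375 in² (U = 1.0, A_e = A_n). φR_n = 0.75 × 65 × 1.4375 = 70.1 kips.
Governing: min(202.8, 128.9, 70.1) = 70.1 kips → net-section rupture.

70.1 kips (net-section rupture governs)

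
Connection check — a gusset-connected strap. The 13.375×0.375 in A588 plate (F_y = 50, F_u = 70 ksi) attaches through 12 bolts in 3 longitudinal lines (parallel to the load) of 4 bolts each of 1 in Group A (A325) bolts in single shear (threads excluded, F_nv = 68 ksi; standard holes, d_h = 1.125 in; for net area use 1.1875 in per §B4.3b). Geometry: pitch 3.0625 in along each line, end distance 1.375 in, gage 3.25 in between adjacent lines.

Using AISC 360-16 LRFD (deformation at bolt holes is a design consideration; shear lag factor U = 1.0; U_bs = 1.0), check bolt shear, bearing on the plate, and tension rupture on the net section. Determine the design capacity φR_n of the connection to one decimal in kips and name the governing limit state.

Bolt shear: A_b = π(1)²/4 = 0.7854 in². φR_n = 0.75 × 68 × 0.7854 × 12 × 1 = 480.7 kips.
Bearing (0.375 in plate, F_u = 70 ksi): end bolts L_c = 1.375 − 1.125/2 = 0.8125, R_n = min(1.2×0.8125×0.375×70, 2.4×1×0.375×70) = 25.594 kips/bolt; interior L_c = 3.0625 − 1.125 = 1.9375, R_n = 61.031 kips/bolt. φR_n = 0.75 × (3×25.594 + 9×61.031) = 469.5 kips.
Tension rupture (net): A_n = (13.375 − 3×1.1875)×0.375 = 3.6797 in² (U = 1.0, A_e = A_n). φR_n = 0.75 × 70 × 3.6797 = 193.2 kips.
Governing: min(480.7, 469.5, 193.2) = 193.2 kips → net-section rupture.

193.2 kips (net-section rupture governs)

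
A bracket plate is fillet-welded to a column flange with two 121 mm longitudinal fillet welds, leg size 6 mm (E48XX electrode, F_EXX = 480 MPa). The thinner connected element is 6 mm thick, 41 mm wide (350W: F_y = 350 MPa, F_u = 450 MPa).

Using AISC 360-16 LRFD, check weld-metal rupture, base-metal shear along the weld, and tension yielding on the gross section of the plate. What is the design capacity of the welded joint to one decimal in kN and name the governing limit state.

77.5 kN (gross-section yield governs)

Weld metal: throat = 0.707×6 = 4.242 mm, L = 2×121 = 242 mm. φR_n = 0.75 × 0.6 × 480 × 4.242 × 242 = 221.7 kN.
Base metal shear (6 mm plate): yield φR_n = 1.0×0.6×350×6×242 = 304.9 kN; rupture φR_n = 0.75×0.6×450×6×242 = 294.0 kN; take 294.0 kN (rupture).
Tension yield (gross): A_g = 41×6 = 246 mm². φR_n = 0.90 × 350 × 246 = 77.5 kN.
Governing: min(221.7, 294.0, 77.5) = 77.5 kN → gross-section yield.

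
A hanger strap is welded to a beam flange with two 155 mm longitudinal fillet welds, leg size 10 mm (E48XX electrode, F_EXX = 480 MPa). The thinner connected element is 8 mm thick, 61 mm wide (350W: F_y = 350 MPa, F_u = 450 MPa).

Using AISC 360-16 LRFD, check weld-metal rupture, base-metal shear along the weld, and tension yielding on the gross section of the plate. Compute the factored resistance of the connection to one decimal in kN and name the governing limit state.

Weld metal: throat = 0.707×10 = 7.07 mm, L = 2×155 = 310 mm. φR_n = 0.75 × 0.6 × 480 × 7.07 × 310 = 473.4 kN.
Base metal shear (8 mm plate): yield φR_n = 1.0×0.6×350×8×310 = 520.8 kN; rupture φR_n = 0.75×0.6×450×8×310 = 502.2 kN; take 502.2 kN (rupture).
Tension yield (gross): A_g = 61×8 = 488 mm². φR_n = 0.90 × 350 × 488 = 153.7 kN.
Governing: min(473.4, 502.2, 153.7) = 153.7 kN → gross-section yield.

153.7 kN (gross-section yield governs)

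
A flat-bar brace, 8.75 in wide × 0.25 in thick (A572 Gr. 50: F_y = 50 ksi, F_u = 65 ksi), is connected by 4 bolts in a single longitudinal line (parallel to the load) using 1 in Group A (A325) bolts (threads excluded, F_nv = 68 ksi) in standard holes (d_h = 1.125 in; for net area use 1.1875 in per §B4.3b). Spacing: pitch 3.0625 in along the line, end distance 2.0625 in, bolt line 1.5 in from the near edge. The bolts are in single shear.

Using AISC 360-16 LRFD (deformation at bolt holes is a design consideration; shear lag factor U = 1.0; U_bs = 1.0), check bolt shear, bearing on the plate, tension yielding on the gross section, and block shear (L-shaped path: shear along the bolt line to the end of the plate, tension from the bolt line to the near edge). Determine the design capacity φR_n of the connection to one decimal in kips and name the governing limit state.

62.9 kips (block shear governs)

Bolt shear: A_b = π(1)²/4 = 0.7854 in². φR_n = 0.75 × 68 × 0.7854 × 4 × 1 = 160.2 kips.
Bearing (0.25 in plate, F_u = 65 ksi): end bolts L_c = 2.0625 − 1.125/2 = 1.5, R_n = min(1.2×1.5×0.25×65, 2.4×1×0.25×65) = 29.25 kips/bolt; interior L_c = 3.0625 − 1.125 = 1.9375, R_n = 37.781 kips/bolt. φR_n = 0.75 × (1×29.25 + 3×37.781) = 106.9 kips.
Tension yield (gross): A_g = 8.75×0.25 = 2.1875 in². φR_n = 0.90 × 50 × 2.1875 = 98.4 kips.
Block shear: shear path 1×[2.0625+3×3.0625] = 1×11.25 in, A_gv = 2.8125, A_nv = 1×(11.25 − 3.5×1.1875)×0.25 = 1.7734 in²; tension to near edge: (1.5 − 0.5×1.1875)×0.25 = 0.22656 in². R_n = min(0.6×65×1.7734, 0.6×50×2.8125) + 1.0×65×0.22656 = min(69.163, 84.375) + 14.726 = 83.889 kips. φR_n = 0.75 × 83.889 = 62.9 kips.
Governing: min(160.2, 106.9, 98.4, 62.9) = 62.9 kips → block shear.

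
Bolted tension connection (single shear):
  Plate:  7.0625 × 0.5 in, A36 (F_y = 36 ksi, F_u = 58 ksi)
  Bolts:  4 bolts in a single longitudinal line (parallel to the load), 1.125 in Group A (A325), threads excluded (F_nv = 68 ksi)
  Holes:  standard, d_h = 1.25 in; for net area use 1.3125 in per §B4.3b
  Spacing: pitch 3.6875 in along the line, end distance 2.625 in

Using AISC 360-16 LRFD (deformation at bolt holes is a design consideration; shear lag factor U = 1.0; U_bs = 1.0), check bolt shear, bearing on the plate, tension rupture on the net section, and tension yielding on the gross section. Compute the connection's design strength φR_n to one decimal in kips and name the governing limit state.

114.4 kips (gross-section yield governs)

Bolt shear: A_b = π(1.125)²/4 = 0.99402 in². φR_n = 0.75 × 68 × 0.99402 × 4 × 1 = 202.8 kips.
Bearing (0.5 in plate, F_u = 58 ksi): end bolts L_c = 2.625 − 1.25/2 = 2, R_n = min(1.2×2×0.5×58, 2.4×1.125×0.5×58) = 69.6 kips/bolt; interior L_c = 3.6875 − 1.25 = 2.4375, R_n = 78.3 kips/bolt. φR_n = 0.75 × (1×69.6 + 3×78.3) = 228.4 kips.
Tension rupture (net): A_n = (7.0625 − 1×1.3125)×0.5 = 2.875 in² (U = 1.0, A_e = A_n). φR_n = 0.75 × 58 × 2.875 = 125.1 kips.
Tension yield (gross): A_g = 7.0625×0.5 = 3.5313 in². φR_n = 0.90 × 36 × 3.5313 = 114.4 kips.
Governing: min(202.8, 228.4, 125.1, 114.4) = 114.4 kips → gross-section yield.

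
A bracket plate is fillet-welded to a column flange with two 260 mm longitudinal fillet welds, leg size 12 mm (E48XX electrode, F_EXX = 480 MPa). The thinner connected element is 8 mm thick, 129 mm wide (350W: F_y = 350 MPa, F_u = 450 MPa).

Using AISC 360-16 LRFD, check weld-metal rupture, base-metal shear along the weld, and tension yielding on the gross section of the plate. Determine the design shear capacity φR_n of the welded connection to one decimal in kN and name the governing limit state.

325.1 kN (gross-section yield governs)

Weld metal: throat = 0.707×12 = 8.484 mm, L = 2×260 = 520 mm. φR_n = 0.75 × 0.6 × 480 × 8.484 × 520 = 952.9 kN.
Base metal shear (8 mm plate): yield φR_n = 1.0×0.6×350×8×520 = 873.6 kN; rupture φR_n = 0.75×0.6×450×8×520 = 842.4 kN; take 842.4 kN (rupture).
Tension yield (gross): A_g = 129×8 = 1032 mm². φR_n = 0.90 × 350 × 1032 = 325.1 kN.
Governing: min(952.9, 842.4, 325.1) = 325.1 kN → gross-section yield.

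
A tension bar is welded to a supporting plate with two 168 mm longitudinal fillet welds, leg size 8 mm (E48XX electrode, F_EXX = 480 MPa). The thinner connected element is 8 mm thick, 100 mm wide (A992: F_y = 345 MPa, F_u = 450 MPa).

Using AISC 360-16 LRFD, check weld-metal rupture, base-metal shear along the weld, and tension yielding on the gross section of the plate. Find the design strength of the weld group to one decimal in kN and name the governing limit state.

248.4 kN (gross-section yield governs)

Weld metal: throat = 0.707×8 = 5.656 mm, L = 2×168 = 336 mm. φR_n = 0.75 × 0.6 × 480 × 5.656 × 336 = 410.5 kN.
Base metal shear (8 mm plate): yield φR_n = 1.0×0.6×345×8×336 = 556.4 kN; rupture φR_n = 0.75×0.6×450×8×336 = 544.3 kN; take 544.3 kN (rupture).
Tension yield (gross): A_g = 100×8 = 800 mm². φR_n = 0.90 × 345 × 800 = 248.4 kN.
Governing: min(410.5, 544.3, 248.4) = 248.4 kN → gross-section yield.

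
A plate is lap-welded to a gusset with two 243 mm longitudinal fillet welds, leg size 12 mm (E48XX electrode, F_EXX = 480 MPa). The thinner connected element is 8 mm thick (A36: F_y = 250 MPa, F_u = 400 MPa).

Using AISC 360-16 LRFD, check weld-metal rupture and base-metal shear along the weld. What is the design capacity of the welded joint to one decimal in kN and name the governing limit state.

Weld metal: throat = 0.707×12 = 8.484 mm, L = 2×243 = 486 mm. φR_n = 0.75 × 0.6 × 480 × 8.484 × 486 = 890.6 kN.
Base metal shear (8 mm plate): yield φR_n = 1.0×0.6×250×8×486 = 583.2 kN; rupture φR_n = 0.75×0.6×400×8×486 = 699.8 kN; take 583.2 kN (yield).
Governing: min(890.6, 583.2) = 583.2 kN → base-metal shear.

583.2 kN (base-metal shear governs)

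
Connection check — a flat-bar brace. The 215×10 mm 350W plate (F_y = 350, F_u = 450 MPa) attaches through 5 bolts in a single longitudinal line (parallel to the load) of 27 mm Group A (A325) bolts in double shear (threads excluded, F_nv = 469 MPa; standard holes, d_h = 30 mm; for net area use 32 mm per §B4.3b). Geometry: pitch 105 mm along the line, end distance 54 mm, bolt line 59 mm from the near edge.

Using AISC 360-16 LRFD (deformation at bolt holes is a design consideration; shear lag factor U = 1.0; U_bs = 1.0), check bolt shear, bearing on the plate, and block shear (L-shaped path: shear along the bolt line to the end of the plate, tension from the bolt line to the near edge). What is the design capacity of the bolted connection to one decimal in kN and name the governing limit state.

Bolt shear: A_b = π(27)²/4 = 572.56 mm². φR_n = 0.75 × 469 × 572.56 × 5 × 2 = 2014.0 kN.
Bearing (10 mm plate, F_u = 450 MPa): end bolts L_c = 54 − 30/2 = 39, R_n = min(1.2×39×10×450, 2.4×27×10×450) = 210.6 kN/bolt; interior L_c = 105 − 30 = 75, R_n = 291.6 kN/bolt. φR_n = 0.75 × (1×210.6 + 4×291.6) = 1032.8 kN.
Block shear: shear path 1×[54+4×105] = 1×474 mm, A_gv = 4740, A_nv = 1×(474 − 4.5×32)×10 = 3300 mm²; tension to near edge: (59 − 0.5×32)×10 = 430 mm². R_n = min(0.6×450×3300, 0.6×350×4740) + 1.0×450×430 = min(891, 995.4) + 193.5 = 1084.5 kN. φR_n = 0.75 × 1084.5 = 813.4 kN.
Governing: min(2014.0, 1032.8, 813.4) = 813.4 kN → block shear.

813.4 kN (block shear governs)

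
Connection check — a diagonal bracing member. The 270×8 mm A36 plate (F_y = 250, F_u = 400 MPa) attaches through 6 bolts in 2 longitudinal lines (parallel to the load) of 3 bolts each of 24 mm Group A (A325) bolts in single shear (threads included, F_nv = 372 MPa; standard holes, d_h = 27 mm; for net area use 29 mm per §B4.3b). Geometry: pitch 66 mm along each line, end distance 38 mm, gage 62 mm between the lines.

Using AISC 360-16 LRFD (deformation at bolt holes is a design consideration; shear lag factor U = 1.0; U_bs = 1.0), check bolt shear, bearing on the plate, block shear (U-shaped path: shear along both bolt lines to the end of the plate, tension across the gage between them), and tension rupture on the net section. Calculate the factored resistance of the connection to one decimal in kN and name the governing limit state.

360.0 kN (block shear governs)

Bolt shear: A_b = π(24)²/4 = 452.39 mm². φR_n = 0.75 × 372 × 452.39 × 6 × 1 = 757.3 kN.
Bearing (8 mm plate, F_u = 400 MPa): end bolts L_c = 38 − 27/2 = 24.5, R_n = min(1.2×24.5×8×400, 2.4×24×8×400) = 94.08 kN/bolt; interior L_c = 66 − 27 = 39, R_n = 149.76 kN/bolt. φR_n = 0.75 × (2×94.08 + 4×149.76) = 590.4 kN.
Block shear: shear path 2×[38+2×66] = 2×170 mm, A_gv = 2720, A_nv = 2×(170 − 2.5×29)×8 = 1560 mm²; tension across gage: (62 − 1×29)×8 = 264 mm². R_n = min(0.6×400×1560, 0.6×250×2720) + 1.0×400×264 = min(374.4, 408) + 105.6 = 480 kN. φR_n = 0.75 × 480 = 360.0 kN.
Tension rupture (net): A_n = (270 − 2×29)×8 = 1696 mm² (U = 1.0, A_e = A_n). φR_n = 0.75 × 400 × 1696 = 508.8 kN.
Governing: min(757.3, 590.4, 360.0, 508.8) = 360.0 kN → block shear.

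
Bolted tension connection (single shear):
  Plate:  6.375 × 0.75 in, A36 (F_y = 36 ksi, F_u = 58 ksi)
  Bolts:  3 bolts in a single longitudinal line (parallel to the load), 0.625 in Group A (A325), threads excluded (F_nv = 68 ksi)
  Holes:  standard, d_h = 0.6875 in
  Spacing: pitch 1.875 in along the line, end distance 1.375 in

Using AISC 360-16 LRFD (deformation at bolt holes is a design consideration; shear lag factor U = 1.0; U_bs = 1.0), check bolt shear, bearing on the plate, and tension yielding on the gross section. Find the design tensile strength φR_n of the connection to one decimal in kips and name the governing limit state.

Bolt shear: A_b = π(0.625)²/4 = 0.3068 in². φR_n = 0.75 × 68 × 0.3068 × 3 × 1 = 46.9 kips.
Bearing (0.75 in plate, F_u = 58 ksi): end bolts L_c = 1.375 − 0.6875/2 = 1.03125, R_n = min(1.2×1.03125×0.75×58, 2.4×0.625×0.75×58) = 53.831 kips/bolt; interior L_c = 1.875 − 0.6875 = 1.1875, R_n = 61.988 kips/bolt. φR_n = 0.75 × (1×53.831 + 2×61.988) = 133.4 kips.
Tension yield (gross): A_g = 6.375×0.75 = 4.7813 in². φR_n = 0.90 × 36 × 4.7813 = 154.9 kips.
Governing: min(46.9, 133.4, 154.9) = 46.9 kips → bolt shear.

46.9 kips (bolt shear governs)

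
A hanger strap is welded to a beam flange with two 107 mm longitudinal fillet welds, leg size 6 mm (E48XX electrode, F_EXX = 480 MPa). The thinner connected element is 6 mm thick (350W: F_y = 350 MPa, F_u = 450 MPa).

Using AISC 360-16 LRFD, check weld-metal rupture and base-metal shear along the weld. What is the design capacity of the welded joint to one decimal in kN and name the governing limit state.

Weld metal: throat = 0.707×6 = 4.242 mm, L = 2×107 = 214 mm. φR_n = 0.75 × 0.6 × 480 × 4.242 × 214 = 196.1 kN.
Base metal shear (6 mm plate): yield φR_n = 1.0×0.6×350×6×214 = 269.6 kN; rupture φR_n = 0.75×0.6×450×6×214 = 260.0 kN; take 260.0 kN (rupture).
Governing: min(196.1, 260.0) = 196.1 kN → weld metal.

196.1 kN (weld metal governs)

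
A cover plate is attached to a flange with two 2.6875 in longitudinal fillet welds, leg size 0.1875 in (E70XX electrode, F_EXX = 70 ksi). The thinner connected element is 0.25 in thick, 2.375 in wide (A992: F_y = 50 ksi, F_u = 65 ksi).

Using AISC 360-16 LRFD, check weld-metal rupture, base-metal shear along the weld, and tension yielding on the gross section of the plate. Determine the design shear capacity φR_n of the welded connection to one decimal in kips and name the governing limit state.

Weld metal: throat = 0.707×0.1875 = 0.13256 in, L = 2×2.6875 = 5.375 in. φR_n = 0.75 × 0.6 × 70 × 0.13256 × 5.375 = 22.4 kips.
Base metal shear (0.25 in plate): yield φR_n = 1.0×0.6×50×0.25×5.375 = 40.3 kips; rupture φR_n = 0.75×0.6×65×0.25×5.375 = 39.3 kips; take 39.3 kips (rupture).
Tension yield (gross): A_g = 2.375×0.25 = 0.59375 in². φR_n = 0.90 × 50 × 0.59375 = 26.7 kips.
Governing: min(22.4, 39.3, 26.7) = 22.4 kips → weld metal.

22.4 kips (weld metal governs)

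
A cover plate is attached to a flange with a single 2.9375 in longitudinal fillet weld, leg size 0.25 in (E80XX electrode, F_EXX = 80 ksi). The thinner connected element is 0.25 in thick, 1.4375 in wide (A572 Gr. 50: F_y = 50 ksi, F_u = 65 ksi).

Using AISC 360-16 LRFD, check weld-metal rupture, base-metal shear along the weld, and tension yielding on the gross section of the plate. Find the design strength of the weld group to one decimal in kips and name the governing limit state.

16.2 kips (gross-section yield governs)

Weld metal: throat = 0.707×0.25 = 0.17675 in, L = 2.9375 in. φR_n = 0.75 × 0.6 × 80 × 0.17675 × 2.9375 = 18.7 kips.
Base metal shear (0.25 in plate): yield φR_n = 1.0×0.6×50×0.25×2.9375 = 22.0 kips; rupture φR_n = 0.75×0.6×65×0.25×2.9375 = 21.5 kips; take 21.5 kips (rupture).
Tension yield (gross): A_g = 1.4375×0.25 = 0.35938 in². φR_n = 0.90 × 50 × 0.35938 = 16.2 kips.
Governing: min(18.7, 21.5, 16.2) = 16.2 kips → gross-section yield.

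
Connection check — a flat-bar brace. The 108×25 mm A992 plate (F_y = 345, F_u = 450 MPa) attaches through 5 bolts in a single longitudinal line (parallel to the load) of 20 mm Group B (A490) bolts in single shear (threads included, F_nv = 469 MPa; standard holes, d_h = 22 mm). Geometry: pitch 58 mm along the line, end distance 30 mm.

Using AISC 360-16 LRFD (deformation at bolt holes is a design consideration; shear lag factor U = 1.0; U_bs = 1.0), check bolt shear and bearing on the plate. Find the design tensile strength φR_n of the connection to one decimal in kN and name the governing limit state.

552.5 kN (bolt shear governs)

Bolt shear: A_b = π(20)²/4 = 314.16 mm². φR_n = 0.75 × 469 × 314.16 × 5 × 1 = 552.5 kN.
Bearing (25 mm plate, F_u = 450 MPa): end bolts L_c = 30 − 22/2 = 19, R_n = min(1.2×19×25×450, 2.4×20×25×450) = 256.5 kN/bolt; interior L_c = 58 − 22 = 36, R_n = 486 kN/bolt. φR_n = 0.75 × (1×256.5 + 4×486) = 1650.4 kN.
Governing: min(552.5, 1650.4) = 552.5 kN → bolt shear.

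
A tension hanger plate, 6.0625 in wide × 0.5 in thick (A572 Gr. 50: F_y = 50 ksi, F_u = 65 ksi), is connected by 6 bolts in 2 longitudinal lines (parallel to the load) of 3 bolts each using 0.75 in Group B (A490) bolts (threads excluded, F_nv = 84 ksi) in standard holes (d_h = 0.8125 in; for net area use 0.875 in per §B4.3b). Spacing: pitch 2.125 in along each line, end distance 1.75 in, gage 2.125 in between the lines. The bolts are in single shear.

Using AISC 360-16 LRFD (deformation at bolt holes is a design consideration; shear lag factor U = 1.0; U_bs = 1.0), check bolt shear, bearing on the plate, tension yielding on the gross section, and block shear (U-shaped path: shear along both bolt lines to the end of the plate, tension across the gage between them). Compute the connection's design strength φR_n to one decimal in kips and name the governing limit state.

Bolt shear: A_b = π(0.75)²/4 = 0.44179 in². φR_n = 0.75 × 84 × 0.44179 × 6 × 1 = 167.0 kips.
Bearing (0.5 in plate, F_u = 65 ksi): end bolts L_c = 1.75 − 0.8125/2 = 1.34375, R_n = min(1.2×1.34375×0.5×65, 2.4×0.75×0.5×65) = 52.406 kips/bolt; interior L_c = 2.125 − 0.8125 = 1.3125, R_n = 51.188 kips/bolt. φR_n = 0.75 × (2×52.406 + 4×51.188) = 232.2 kips.
Tension yield (gross): A_g = 6.0625×0.5 = 3.0313 in². φR_n = 0.90 × 50 × 3.0313 = 136.4 kips.
Block shear: shear path 2×[1.75+2×2.125] = 2×6 in, A_gv = 6, A_nv = 2×(6 − 2.5×0.875)×0.5 = 3.8125 in²; tension across gage: (2.125 − 1×0.875)×0.5 = 0.625 in². R_n = min(0.6×65×3.8125, 0.6×50×6) + 1.0×65×0.625 = min(148.69, 180) + 40.625 = 189.32 kips. φR_n = 0.75 × 189.32 = 142.0 kips.
Governing: min(167.0, 232.2, 136.4, 142.0) = 136.4 kips → gross-section yield.

136.4 kips (gross-section yield governs)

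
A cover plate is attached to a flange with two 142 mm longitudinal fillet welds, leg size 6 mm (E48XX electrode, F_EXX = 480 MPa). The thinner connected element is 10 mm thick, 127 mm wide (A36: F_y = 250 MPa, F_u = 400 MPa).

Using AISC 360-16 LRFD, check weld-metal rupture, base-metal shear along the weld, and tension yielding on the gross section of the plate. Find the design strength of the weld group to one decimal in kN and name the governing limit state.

260.2 kN (weld metal governs)

Weld metal: throat = 0.707×6 = 4.242 mm, L = 2×142 = 284 mm. φR_n = 0.75 × 0.6 × 480 × 4.242 × 284 = 260.2 kN.
Base metal shear (10 mm plate): yield φR_n = 1.0×0.6×250×10×284 = 426.0 kN; rupture φR_n = 0.75×0.6×400×10×284 = 511.2 kN; take 426.0 kN (yield).
Tension yield (gross): A_g = 127×10 = 1270 mm². φR_n = 0.90 × 250 × 1270 = 285.8 kN.
Governing: min(260.2, 426.0, 285.8) = 260.2 kN → weld metal.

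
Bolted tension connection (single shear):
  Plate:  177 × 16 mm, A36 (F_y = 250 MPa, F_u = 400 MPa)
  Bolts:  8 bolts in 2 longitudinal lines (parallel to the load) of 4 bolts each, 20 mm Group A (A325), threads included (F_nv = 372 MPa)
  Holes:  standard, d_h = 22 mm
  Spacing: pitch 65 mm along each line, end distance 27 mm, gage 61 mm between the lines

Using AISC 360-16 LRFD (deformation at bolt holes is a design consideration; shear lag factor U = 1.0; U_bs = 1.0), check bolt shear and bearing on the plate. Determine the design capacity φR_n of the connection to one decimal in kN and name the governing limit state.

701.2 kN (bolt shear governs)

Bolt shear: A_b = π(20)²/4 = 314.16 mm². φR_n = 0.75 × 372 × 314.16 × 8 × 1 = 701.2 kN.
Bearing (16 mm plate, F_u = 400 MPa): end bolts L_c = 27 − 22/2 = 16, R_n = min(1.2×16×16×400, 2.4×20×16×400) = 122.88 kN/bolt; interior L_c = 65 − 22 = 43, R_n = 307.2 kN/bolt. φR_n = 0.75 × (2×122.88 + 6×307.2) = 1566.7 kN.
Governing: min(701.2, 1566.7) = 701.2 kN → bolt shear.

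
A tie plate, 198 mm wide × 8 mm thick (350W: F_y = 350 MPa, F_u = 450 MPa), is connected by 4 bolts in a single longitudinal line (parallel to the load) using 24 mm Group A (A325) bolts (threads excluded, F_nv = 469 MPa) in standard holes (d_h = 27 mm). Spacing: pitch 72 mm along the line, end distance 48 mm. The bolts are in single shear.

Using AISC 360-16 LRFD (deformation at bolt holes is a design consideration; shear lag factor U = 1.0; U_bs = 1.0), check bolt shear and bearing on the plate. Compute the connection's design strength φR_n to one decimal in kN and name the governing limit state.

549.2 kN (bearing governs)

Bolt shear: A_b = π(24)²/4 = 452.39 mm². φR_n = 0.75 × 469 × 452.39 × 4 × 1 = 636.5 kN.
Bearing (8 mm plate, F_u = 450 MPa): end bolts L_c = 48 − 27/2 = 34.5, R_n = min(1.2×34.5×8×450, 2.4×24×8×450) = 149.04 kN/bolt; interior L_c = 72 − 27 = 45, R_n = 194.4 kN/bolt. φR_n = 0.75 × (1×149.04 + 3×194.4) = 549.2 kN.
Governing: min(636.5, 549.2) = 549.2 kN → bearing.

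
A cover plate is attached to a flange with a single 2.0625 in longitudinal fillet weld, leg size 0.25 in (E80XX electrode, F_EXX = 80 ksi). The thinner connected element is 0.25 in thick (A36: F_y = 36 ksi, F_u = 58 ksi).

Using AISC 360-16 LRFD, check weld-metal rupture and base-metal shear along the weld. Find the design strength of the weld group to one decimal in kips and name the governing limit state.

Weld metal: throat = 0.707×0.25 = 0.17675 in, L = 2.0625 in. φR_n = 0.75 × 0.6 × 80 × 0.17675 × 2.0625 = 13.1 kips.
Base metal shear (0.25 in plate): yield φR_n = 1.0×0.6×36×0.25×2.0625 = 11.1 kips; rupture φR_n = 0.75×0.6×58×0.25×2.0625 = 13.5 kips; take 11.1 kips (yield).
Governing: min(13.1, 11.1) = 11.1 kips → base-metal shear.

11.1 kips (base-metal shear governs)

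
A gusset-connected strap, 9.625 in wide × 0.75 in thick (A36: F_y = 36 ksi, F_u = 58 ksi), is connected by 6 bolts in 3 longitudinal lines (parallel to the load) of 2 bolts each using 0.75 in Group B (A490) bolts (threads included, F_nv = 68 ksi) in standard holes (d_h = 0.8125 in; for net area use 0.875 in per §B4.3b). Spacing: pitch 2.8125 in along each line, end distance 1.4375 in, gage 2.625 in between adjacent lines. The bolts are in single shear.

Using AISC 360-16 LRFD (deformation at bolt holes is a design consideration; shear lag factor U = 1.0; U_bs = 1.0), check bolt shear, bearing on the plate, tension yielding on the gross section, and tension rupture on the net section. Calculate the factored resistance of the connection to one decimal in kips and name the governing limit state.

135.2 kips (bolt shear governs)

Bolt shear: A_b = π(0.75)²/4 = 0.44179 in². φR_n = 0.75 × 68 × 0.44179 × 6 × 1 = 135.2 kips.
Bearing (0.75 in plate, F_u = 58 ksi): end bolts L_c = 1.4375 − 0.8125/2 = 1.03125, R_n = min(1.2×1.03125×0.75×58, 2.4×0.75×0.75×58) = 53.831 kips/bolt; interior L_c = 2.8125 − 0.8125 = 2, R_n = 78.3 kips/bolt. φR_n = 0.75 × (3×53.831 + 3×78.3) = 297.3 kips.
Tension yield (gross): A_g = 9.625×0.75 = 7.2188 in². φR_n = 0.90 × 36 × 7.2188 = 233.9 kips.
Tension rupture (net): A_n = (9.625 − 3×0.875)×0.75 = 5.25 in² (U = 1.0, A_e = A_n). φR_n = 0.75 × 58 × 5.25 = 228.4 kips.
Governing: min(135.2, 297.3, 233.9, 228.4) = 135.2 kips → bolt shear.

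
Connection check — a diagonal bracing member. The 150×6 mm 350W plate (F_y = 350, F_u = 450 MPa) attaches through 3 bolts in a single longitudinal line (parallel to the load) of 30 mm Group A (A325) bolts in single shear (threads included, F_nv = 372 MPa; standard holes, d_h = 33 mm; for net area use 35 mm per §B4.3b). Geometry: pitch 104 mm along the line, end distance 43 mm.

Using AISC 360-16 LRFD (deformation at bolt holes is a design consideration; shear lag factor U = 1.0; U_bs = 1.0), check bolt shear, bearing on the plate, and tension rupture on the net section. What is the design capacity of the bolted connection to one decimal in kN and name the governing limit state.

232.9 kN (net-section rupture governs)

Bolt shear: A_b = π(30)²/4 = 706.86 mm². φR_n = 0.75 × 372 × 706.86 × 3 × 1 = 591.6 kN.
Bearing (6 mm plate, F_u = 450 MPa): end bolts L_c = 43 − 33/2 = 26.5, R_n = min(1.2×26.5×6×450, 2.4×30×6×450) = 85.86 kN/bolt; interior L_c = 104 − 33 = 71, R_n = 194.4 kN/bolt. φR_n = 0.75 × (1×85.86 + 2×194.4) = 356.0 kN.
Tension rupture (net): A_n = (150 − 1×35)×6 = 690 mm² (U = 1.0, A_e = A_n). φR_n = 0.75 × 450 × 690 = 232.9 kN.
Governing: min(591.6, 356.0, 232.9) = 232.9 kN → net-section rupture.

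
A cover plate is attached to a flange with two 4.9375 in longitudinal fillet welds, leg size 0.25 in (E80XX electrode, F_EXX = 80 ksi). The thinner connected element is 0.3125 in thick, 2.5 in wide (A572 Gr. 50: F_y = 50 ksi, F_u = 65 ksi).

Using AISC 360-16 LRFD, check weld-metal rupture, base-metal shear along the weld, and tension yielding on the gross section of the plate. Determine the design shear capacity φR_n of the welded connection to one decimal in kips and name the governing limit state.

Weld metal: throat = 0.707×0.25 = 0.17675 in, L = 2×4.9375 = 9.875 in. φR_n = 0.75 × 0.6 × 80 × 0.17675 × 9.875 = 62.8 kips.
Base metal shear (0.3125 in plate): yield φR_n = 1.0×0.6×50×0.3125×9.875 = 92.6 kips; rupture φR_n = 0.75×0.6×65×0.3125×9.875 = 90.3 kips; take 90.3 kips (rupture).
Tension yield (gross): A_g = 2.5×0.3125 = 0.78125 in². φR_n = 0.90 × 50 × 0.78125 = 35.2 kips.
Governing: min(62.8, 90.3, 35.2) = 35.2 kips → gross-section yield.

35.2 kips (gross-section yield governs)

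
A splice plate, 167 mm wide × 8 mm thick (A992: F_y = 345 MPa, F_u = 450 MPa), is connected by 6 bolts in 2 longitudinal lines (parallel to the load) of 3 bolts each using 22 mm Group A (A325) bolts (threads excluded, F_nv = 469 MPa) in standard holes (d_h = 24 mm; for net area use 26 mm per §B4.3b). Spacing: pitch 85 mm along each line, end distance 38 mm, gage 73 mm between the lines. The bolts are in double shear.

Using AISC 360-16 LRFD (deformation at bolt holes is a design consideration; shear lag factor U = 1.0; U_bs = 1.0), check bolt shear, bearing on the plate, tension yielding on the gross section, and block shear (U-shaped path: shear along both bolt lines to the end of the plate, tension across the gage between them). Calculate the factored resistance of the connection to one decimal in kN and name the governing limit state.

Bolt shear: A_b = π(22)²/4 = 380.13 mm². φR_n = 0.75 × 469 × 380.13 × 6 × 2 = 1604.5 kN.
Bearing (8 mm plate, F_u = 450 MPa): end bolts L_c = 38 − 24/2 = 26, R_n = min(1.2×26×8×450, 2.4×22×8×450) = 112.32 kN/bolt; interior L_c = 85 − 24 = 61, R_n = 190.08 kN/bolt. φR_n = 0.75 × (2×112.32 + 4×190.08) = 738.7 kN.
Tension yield (gross): A_g = 167×8 = 1336 mm². φR_n = 0.90 × 345 × 1336 = 414.8 kN.
Block shear: shear path 2×[38+2×85] = 2×208 mm, A_gv = 3328, A_nv = 2×(208 − 2.5×26)×8 = 2288 mm²; tension across gage: (73 − 1×26)×8 = 376 mm². R_n = min(0.6×450×2288, 0.6×345×3328) + 1.0×450×376 = min(617.76, 688.9) + 169.2 = 786.96 kN. φR_n = 0.75 × 786.96 = 590.2 kN.
Governing: min(1604.5, 738.7, 414.8, 590.2) = 414.8 kN → gross-section yield.

414.8 kN (gross-section yield governs)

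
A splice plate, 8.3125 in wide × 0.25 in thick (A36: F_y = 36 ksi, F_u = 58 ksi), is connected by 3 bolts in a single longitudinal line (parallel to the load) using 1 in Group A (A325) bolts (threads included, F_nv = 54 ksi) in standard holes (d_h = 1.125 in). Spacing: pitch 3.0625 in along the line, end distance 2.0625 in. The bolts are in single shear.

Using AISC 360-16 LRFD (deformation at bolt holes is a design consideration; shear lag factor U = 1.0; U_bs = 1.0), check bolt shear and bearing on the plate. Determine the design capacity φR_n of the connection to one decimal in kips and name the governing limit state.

70.1 kips (bearing governs)

Bolt shear: A_b = π(1)²/4 = 0.7854 in². φR_n = 0.75 × 54 × 0.7854 × 3 × 1 = 95.4 kips.
Bearing (0.25 in plate, F_u = 58 ksi): end bolts L_c = 2.0625 − 1.125/2 = 1.5, R_n = min(1.2×1.5×0.25×58, 2.4×1×0.25×58) = 26.1 kips/bolt; interior L_c = 3.0625 − 1.125 = 1.9375, R_n = 33.713 kips/bolt. φR_n = 0.75 × (1×26.1 + 2×33.713) = 70.1 kips.
Governing: min(95.4, 70.1) = 70.1 kips → bearing.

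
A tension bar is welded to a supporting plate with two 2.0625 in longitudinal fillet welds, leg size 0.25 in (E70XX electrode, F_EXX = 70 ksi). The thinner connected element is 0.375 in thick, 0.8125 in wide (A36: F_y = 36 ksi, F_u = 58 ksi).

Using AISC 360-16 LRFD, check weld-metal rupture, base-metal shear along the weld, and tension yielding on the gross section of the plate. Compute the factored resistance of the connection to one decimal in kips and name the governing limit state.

Weld metal: throat = 0.707×0.25 = 0.17675 in, L = 2×2.0625 = 4.125 in. φR_n = 0.75 × 0.6 × 70 × 0.17675 × 4.125 = 23.0 kips.
Base metal shear (0.375 in plate): yield φR_n = 1.0×0.6×36×0.375×4.125 = 33.4 kips; rupture φR_n = 0.75×0.6×58×0.375×4.125 = 40.4 kips; take 33.4 kips (yield).
Tension yield (gross): A_g = 0.8125×0.375 = 0.30469 in². φR_n = 0.90 × 36 × 0.30469 = 9.9 kips.
Governing: min(23.0, 33.4, 9.9) = 9.9 kips → gross-section yield.

9.9 kips (gross-section yield governs)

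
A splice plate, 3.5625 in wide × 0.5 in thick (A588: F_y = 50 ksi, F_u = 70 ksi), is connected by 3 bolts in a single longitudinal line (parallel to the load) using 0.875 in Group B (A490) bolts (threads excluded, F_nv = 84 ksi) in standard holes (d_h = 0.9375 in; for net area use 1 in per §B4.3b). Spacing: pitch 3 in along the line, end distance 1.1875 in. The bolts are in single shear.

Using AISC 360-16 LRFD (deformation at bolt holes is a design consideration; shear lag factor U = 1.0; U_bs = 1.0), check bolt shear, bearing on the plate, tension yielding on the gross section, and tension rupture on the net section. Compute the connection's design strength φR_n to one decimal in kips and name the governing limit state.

Bolt shear: A_b = π(0.875)²/4 = 0.60132 in². φR_n = 0.75 × 84 × 0.60132 × 3 × 1 = 113.6 kips.
Bearing (0.5 in plate, F_u = 70 ksi): end bolts L_c = 1.1875 − 0.9375/2 = 0.71875, R_n = min(1.2×0.71875×0.5×70, 2.4×0.875×0.5×70) = 30.188 kips/bolt; interior L_c = 3 − 0.9375 = 2.0625, R_n = 73.5 kips/bolt. φR_n = 0.75 × (1×30.188 + 2×73.5) = 132.9 kips.
Tension yield (gross): A_g = 3.5625×0.5 = 1.7813 in². φR_n = 0.90 × 50 × 1.7813 = 80.2 kips.
Tension rupture (net): A_n = (3.5625 − 1×1)×0.5 = 1.2813 in² (U = 1.0, A_e = A_n). φR_n = 0.75 × 70 × 1.2813 = 67.3 kips.
Governing: min(113.6, 132.9, 80.2, 67.3) = 67.3 kips → net-section rupture.

67.3 kips (net-section rupture governs)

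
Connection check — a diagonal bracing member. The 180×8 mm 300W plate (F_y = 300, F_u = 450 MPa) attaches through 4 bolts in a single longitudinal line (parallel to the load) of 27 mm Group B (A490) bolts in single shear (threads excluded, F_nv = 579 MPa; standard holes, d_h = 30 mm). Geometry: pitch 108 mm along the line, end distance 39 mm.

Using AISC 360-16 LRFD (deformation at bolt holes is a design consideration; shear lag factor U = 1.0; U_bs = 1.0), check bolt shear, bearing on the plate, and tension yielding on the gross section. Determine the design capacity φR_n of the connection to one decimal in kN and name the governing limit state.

Bolt shear: A_b = π(27)²/4 = 572.56 mm². φR_n = 0.75 × 579 × 572.56 × 4 × 1 = 994.5 kN.
Bearing (8 mm plate, F_u = 450 MPa): end bolts L_c = 39 − 30/2 = 24, R_n = min(1.2×24×8×450, 2.4×27×8×450) = 103.68 kN/bolt; interior L_c = 108 − 30 = 78, R_n = 233.28 kN/bolt. φR_n = 0.75 × (1×103.68 + 3×233.28) = 602.6 kN.
Tension yield (gross): A_g = 180×8 = 1440 mm². φR_n = 0.90 × 300 × 1440 = 388.8 kN.
Governing: min(994.5, 602.6, 388.8) = 388.8 kN → gross-section yield.

388.8 kN (gross-section yield governs)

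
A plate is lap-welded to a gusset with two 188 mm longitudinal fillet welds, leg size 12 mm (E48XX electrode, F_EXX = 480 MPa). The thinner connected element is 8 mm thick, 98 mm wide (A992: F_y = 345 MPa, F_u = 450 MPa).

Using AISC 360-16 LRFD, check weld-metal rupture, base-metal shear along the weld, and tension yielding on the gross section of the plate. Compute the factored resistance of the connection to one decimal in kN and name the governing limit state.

243.4 kN (gross-section yield governs)

Weld metal: throat = 0.707×12 = 8.484 mm, L = 2×188 = 376 mm. φR_n = 0.75 × 0.6 × 480 × 8.484 × 376 = 689.0 kN.
Base metal shear (8 mm plate): yield φR_n = 1.0×0.6×345×8×376 = 622.7 kN; rupture φR_n = 0.75×0.6×450×8×376 = 609.1 kN; take 609.1 kN (rupture).
Tension yield (gross): A_g = 98×8 = 784 mm². φR_n = 0.90 × 345 × 784 = 243.4 kN.
Governing: min(689.0, 609.1, 243.4) = 243.4 kN → gross-section yield.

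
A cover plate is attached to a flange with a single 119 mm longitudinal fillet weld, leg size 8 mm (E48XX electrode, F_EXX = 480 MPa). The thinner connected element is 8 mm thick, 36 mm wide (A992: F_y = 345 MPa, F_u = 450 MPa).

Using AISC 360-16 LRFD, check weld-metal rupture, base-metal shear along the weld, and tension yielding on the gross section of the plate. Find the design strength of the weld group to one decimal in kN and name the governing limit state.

Weld metal: throat = 0.707×8 = 5.656 mm, L = 119 mm. φR_n = 0.75 × 0.6 × 480 × 5.656 × 119 = 145.4 kN.
Base metal shear (8 mm plate): yield φR_n = 1.0×0.6×345×8×119 = 197.1 kN; rupture φR_n = 0.75×0.6×450×8×119 = 192.8 kN; take 192.8 kN (rupture).
Tension yield (gross): A_g = 36×8 = 288 mm². φR_n = 0.90 × 345 × 288 = 89.4 kN.
Governing: min(145.4, 192.8, 89.4) = 89.4 kN → gross-section yield.

89.4 kN (gross-section yield governs)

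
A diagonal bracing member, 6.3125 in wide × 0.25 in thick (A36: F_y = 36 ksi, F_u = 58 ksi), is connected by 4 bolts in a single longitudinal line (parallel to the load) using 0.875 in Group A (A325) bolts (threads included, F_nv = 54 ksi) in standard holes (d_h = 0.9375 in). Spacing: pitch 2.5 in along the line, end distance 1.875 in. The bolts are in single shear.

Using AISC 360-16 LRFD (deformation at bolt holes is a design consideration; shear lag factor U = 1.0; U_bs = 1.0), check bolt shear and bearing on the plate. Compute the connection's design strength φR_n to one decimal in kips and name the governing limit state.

79.5 kips (bearing governs)

Bolt shear: A_b = π(0.875)²/4 = 0.60132 in². φR_n = 0.75 × 54 × 0.60132 × 4 × 1 = 97.4 kips.
Bearing (0.25 in plate, F_u = 58 ksi): end bolts L_c = 1.875 − 0.9375/2 = 1.40625, R_n = min(1.2×1.40625×0.25×58, 2.4×0.875×0.25×58) = 24.469 kips/bolt; interior L_c = 2.5 − 0.9375 = 1.5625, R_n = 27.188 kips/bolt. φR_n = 0.75 × (1×24.469 + 3×27.188) = 79.5 kips.
Governing: min(97.4, 79.5) = 79.5 kips → bearing.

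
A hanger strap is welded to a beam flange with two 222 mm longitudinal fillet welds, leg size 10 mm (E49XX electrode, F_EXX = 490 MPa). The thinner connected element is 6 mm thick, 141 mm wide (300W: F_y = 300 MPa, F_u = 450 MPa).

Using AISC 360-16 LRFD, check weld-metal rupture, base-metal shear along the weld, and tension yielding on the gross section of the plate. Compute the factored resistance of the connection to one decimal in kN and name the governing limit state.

Weld metal: throat = 0.707×10 = 7.07 mm, L = 2×222 = 444 mm. φR_n = 0.75 × 0.6 × 490 × 7.07 × 444 = 692.2 kN.
Base metal shear (6 mm plate): yield φR_n = 1.0×0.6×300×6×444 = 479.5 kN; rupture φR_n = 0.75×0.6×450×6×444 = 539.5 kN; take 479.5 kN (yield).
Tension yield (gross): A_g = 141×6 = 846 mm². φR_n = 0.90 × 300 × 846 = 228.4 kN.
Governing: min(692.2, 479.5, 228.4) = 228.4 kN → gross-section yield.

228.4 kN (gross-section yield governs)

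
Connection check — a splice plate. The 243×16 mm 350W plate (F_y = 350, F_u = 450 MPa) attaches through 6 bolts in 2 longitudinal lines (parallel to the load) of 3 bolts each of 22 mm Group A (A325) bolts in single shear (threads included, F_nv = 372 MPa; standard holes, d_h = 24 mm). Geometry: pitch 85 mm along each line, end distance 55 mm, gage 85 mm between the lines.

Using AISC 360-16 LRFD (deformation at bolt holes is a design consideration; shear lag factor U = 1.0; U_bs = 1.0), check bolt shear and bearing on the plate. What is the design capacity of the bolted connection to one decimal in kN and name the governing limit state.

Bolt shear: A_b = π(22)²/4 = 380.13 mm². φR_n = 0.75 × 372 × 380.13 × 6 × 1 = 636.3 kN.
Bearing (16 mm plate, F_u = 450 MPa): end bolts L_c = 55 − 24/2 = 43, R_n = min(1.2×43×16×450, 2.4×22×16×450) = 371.52 kN/bolt; interior L_c = 85 − 24 = 61, R_n = 380.16 kN/bolt. φR_n = 0.75 × (2×371.52 + 4×380.16) = 1697.8 kN.
Governing: min(636.3, 1697.8) = 636.3 kN → bolt shear.

636.3 kN (bolt shear governs)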